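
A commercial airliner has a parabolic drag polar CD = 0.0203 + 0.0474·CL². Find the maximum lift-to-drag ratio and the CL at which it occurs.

For CD = CD0 + K·CL², (L/D)max occurs at CL* = √(CD0/K) and equals 1/(2√(K·CD0)).
(L/D)max = 1/(2√(0.0474 × 0.0203)) = 1/(2 × 0.03102) = 16.1
CL* = √(0.0203/0.0474) = 0.654

(L/D)max = 16.1, at CL = 0.654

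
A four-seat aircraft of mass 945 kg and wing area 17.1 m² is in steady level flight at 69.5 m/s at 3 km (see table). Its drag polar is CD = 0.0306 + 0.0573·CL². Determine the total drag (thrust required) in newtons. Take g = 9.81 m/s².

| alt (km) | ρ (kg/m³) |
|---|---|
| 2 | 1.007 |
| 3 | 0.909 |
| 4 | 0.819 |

D = 1280 N

At 3 km, from the table: ρ = 0.909 kg/m³.
Weight W = mg = 945 × 9.81 = 9270.5 N; in level flight L = W.
Dynamic pressure q = 0.5 × 0.909 × 69.5² = 2195 Pa.
Required CL = L/(qS) = 9270.5/(2195·17.1) = 0.2469.
CD = 0.0306 + 0.0573 × 0.2469² = 0.03409.
D = q·S·CD = 2195 × 17.1 × 0.03409 = 1280 N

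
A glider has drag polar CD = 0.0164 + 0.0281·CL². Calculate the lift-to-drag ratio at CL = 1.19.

L/D = 21.2

CD = 0.0164 + 0.0281 × 1.19² = 0.05619
L/D = CL/CD = 1.19 / 0.05619 = 21.2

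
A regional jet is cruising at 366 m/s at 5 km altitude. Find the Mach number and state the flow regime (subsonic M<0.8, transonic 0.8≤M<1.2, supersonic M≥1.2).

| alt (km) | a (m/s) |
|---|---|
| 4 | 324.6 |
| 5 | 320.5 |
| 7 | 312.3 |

M = 1.14 (transonic)

At 5 km, from the table: a = 320.5 m/s.
M = v/a = 366 / 320.5 = 1.14
M = 1.14 → transonic.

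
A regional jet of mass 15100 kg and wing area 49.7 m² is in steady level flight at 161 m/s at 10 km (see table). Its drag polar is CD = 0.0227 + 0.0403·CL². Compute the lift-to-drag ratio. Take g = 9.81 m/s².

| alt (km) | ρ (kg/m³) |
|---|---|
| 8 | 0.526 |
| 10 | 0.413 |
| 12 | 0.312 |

At 10 km, from the table: ρ = 0.413 kg/m³.
Level flight ⇒ L = W = m·g = 15100 × 9.81 = 1.4813×10^5 N.
q = ½ρv² = ½ × 0.413 × 161² = 5353 Pa.
CL = W/(q·S) = 1.4813×10^5 / (5353 × 49.7) = 0.5568.
CD = 0.0227 + 0.0403 × 0.5568² = 0.0352.
L/D = CL/CD = 0.5568 / 0.0352 = 15.8

L/D = 15.8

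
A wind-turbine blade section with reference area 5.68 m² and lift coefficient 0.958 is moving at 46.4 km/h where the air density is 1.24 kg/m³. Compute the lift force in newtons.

Convert speed: v = 46.4 km/h ÷ 3.6 = 12.89 m/s.
Dynamic pressure q = ½ρv² = ½ × 1.24 × 12.89² = 103 Pa.
L = q·S·CL = 103 × 5.68 × 0.958 = 560 N

L = 560 N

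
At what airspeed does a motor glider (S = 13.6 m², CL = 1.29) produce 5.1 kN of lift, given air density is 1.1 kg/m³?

v = 23 m/s

L = ½ρv²S·CL ⇒ v = √(2L/(ρ·S·CL))
v = √(2 × 5100 / (1.1 × 13.6 × 1.29)) = √528.5 = 23 m/s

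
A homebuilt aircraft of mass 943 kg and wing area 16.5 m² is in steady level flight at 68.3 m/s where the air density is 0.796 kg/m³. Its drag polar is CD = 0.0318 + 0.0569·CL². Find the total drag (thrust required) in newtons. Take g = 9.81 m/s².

In steady level flight, lift balances weight: W = mg = 943 × 9.81 = 9250.8 N.
q = ½ρv² = ½ × 0.796 × 68.3² = 1857 Pa.
Required CL = L/(qS) = 9250.8/(1857·16.5) = 0.302.
CD = 0.0318 + 0.0569 × 0.302² = 0.03699.
D = q·S·CD = 1857 × 16.5 × 0.03699 = 1133 N

D = 1130 N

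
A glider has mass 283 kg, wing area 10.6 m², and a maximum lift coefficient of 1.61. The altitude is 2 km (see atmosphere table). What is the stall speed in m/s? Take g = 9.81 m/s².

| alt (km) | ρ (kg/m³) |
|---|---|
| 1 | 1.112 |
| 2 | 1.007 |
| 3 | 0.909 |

V_stall = 18 m/s

At 2 km, from the table: ρ = 1.007 kg/m³.
At stall, lift equals weight: L = W = m·g = 283 × 9.81 = 2776 N.
V_stall = √(2W/(ρ·S·CL,max)) = √(2 × 2776 / (1.007 × 10.6 × 1.61))
V_stall = √323.1 = 18 m/s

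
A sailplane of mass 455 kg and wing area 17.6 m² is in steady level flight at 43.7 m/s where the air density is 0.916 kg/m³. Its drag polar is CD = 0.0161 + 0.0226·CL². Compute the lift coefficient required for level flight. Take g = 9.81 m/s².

Weight W = mg = 455 × 9.81 = 4463.6 N; in level flight L = W.
Dynamic pressure q = 0.5 × 0.916 × 43.7² = 874.6 Pa.
CL = W/(q·S) = 4463.6 / (874.6 × 17.6) = 0.29.

CL = 0.29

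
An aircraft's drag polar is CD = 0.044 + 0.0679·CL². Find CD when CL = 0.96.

CD = 0.107

CD = 0.044 + 0.0679 × 0.96² = 0.044 + 0.06258 = 0.107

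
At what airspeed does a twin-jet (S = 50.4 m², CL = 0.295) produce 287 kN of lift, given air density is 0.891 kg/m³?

v = 208 m/s

L = ½ρv²S·CL ⇒ v = √(2L/(ρ·S·CL))
v = √(2 × 2.87×10^5 / (0.891 × 50.4 × 0.295)) = √43330 = 208 m/s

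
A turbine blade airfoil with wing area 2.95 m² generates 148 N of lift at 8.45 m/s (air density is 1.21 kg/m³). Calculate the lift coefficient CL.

CL = 1.16

From L = ½ρv²S·CL, rearranging gives CL = 2L/(ρv²S).
CL = 2 × 148 / (1.21 × 8.45² × 2.95) = 1.16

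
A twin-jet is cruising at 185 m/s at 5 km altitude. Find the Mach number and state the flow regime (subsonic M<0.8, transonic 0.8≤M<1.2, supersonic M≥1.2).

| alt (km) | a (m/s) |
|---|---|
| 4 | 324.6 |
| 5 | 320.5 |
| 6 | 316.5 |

M = 0.577 (subsonic)

At 5 km, from the table: a = 320.5 m/s.
M = v/a = 185 / 320.5 = 0.577
M = 0.577 → subsonic.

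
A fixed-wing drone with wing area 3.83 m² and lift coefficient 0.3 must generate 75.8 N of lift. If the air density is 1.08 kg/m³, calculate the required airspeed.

v = 11.1 m/s

L = ½ρv²S·CL ⇒ v = √(2L/(ρ·S·CL))
v = √(2 × 75.8 / (1.08 × 3.83 × 0.3)) = √122.2 = 11.1 m/s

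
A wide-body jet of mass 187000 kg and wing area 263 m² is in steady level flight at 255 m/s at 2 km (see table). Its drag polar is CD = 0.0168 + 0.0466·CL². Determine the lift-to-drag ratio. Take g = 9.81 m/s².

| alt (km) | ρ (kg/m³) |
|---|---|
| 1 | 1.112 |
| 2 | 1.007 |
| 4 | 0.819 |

L/D = 11.3

At 2 km, from the table: ρ = 1.007 kg/m³.
Level flight ⇒ L = W = m·g = 187000 × 9.81 = 1.8345×10^6 N.
Dynamic pressure q = 0.5 × 1.007 × 255² = 32740 Pa.
Required CL = L/(qS) = 1.8345×10^6/(32740·263) = 0.213.
CD = 0.0168 + 0.0466 × 0.213² = 0.01892.
L/D = CL/CD = 0.213 / 0.01892 = 11.3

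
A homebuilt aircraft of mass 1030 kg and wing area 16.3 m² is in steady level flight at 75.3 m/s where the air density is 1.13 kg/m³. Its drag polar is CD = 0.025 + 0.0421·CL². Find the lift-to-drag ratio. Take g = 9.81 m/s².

L/D = 7.28

Level flight ⇒ L = W = m·g = 1030 × 9.81 = 10104 N.
q = ½ρv² = ½ × 1.13 × 75.3² = 3204 Pa.
CL = W/(q·S) = 10104 / (3204 × 16.3) = 0.1935.
CD = 0.025 + 0.0421 × 0.1935² = 0.02658.
L/D = CL/CD = 0.1935 / 0.02658 = 7.28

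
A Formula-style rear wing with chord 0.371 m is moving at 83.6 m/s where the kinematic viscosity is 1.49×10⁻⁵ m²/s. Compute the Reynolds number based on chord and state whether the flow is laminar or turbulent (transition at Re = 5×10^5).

Re = v·c/ν = 83.6 × 0.371 / (1.49×10⁻⁵) = 2.08×10^6
Since 2.08×10^6 > 5×10^5, the flow is turbulent.

Re = 2.08×10^6 (turbulent)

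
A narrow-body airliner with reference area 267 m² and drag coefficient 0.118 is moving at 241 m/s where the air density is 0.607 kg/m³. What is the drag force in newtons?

Dynamic pressure q = ½ρv² = ½ × 0.607 × 241² = 17630 Pa.
D = q·S·CD = 17630 × 267 × 0.118 = 5.55×10^5 N ≈ 555 kN

D = 5.55×10^5 N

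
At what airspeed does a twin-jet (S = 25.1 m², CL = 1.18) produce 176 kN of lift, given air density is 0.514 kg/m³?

L = ½ρv²S·CL ⇒ v = √(2L/(ρ·S·CL))
v = √(2 × 1.76×10^5 / (0.514 × 25.1 × 1.18)) = √23120 = 152 m/s

v = 152 m/s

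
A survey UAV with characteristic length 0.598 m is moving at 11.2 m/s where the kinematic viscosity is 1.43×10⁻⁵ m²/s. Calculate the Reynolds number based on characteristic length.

Re = v·c/ν = 11.2 × 0.598 / (1.43×10⁻⁵) = 4.68×10^5

Re = 4.68×10^5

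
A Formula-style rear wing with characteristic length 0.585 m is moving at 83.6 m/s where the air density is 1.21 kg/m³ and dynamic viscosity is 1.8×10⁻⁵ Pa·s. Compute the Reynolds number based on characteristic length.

Re = ρ·v·c/μ = 1.21 × 83.6 × 0.585 / (1.8×10⁻⁵) = 3.29×10^6

Re = 3.29×10^6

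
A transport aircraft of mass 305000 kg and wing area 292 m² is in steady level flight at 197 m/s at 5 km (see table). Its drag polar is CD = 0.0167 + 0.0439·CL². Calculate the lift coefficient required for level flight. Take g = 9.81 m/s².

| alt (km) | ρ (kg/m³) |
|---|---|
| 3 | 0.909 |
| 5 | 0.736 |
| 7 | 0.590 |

At 5 km, from the table: ρ = 0.736 kg/m³.
Level flight ⇒ L = W = m·g = 305000 × 9.81 = 2.992×10^6 N.
q = ½ρv² = ½ × 0.736 × 197² = 14280 Pa.
CL = 2W/(ρv²S) = 2×2.992×10^6/(0.736×197²×292) = 0.7175.

CL = 0.717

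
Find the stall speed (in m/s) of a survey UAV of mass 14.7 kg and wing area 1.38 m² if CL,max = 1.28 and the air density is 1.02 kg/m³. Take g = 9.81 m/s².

V_stall = 12.7 m/s

Stall occurs when L = W at CL,max. W = mg = 14.7 × 9.81 = 144.2 N.
V_stall = √(2W/(ρ·S·CL,max)) = √(2 × 144.2 / (1.02 × 1.38 × 1.28))
V_stall = √160.1 = 12.7 m/s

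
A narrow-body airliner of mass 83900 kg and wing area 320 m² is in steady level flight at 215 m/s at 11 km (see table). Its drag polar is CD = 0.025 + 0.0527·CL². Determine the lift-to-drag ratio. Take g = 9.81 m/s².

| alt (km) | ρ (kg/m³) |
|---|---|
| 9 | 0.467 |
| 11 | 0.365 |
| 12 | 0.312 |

L/D = 10.2

At 11 km, from the table: ρ = 0.365 kg/m³.
Weight W = mg = 83900 × 9.81 = 8.2306×10^5 N; in level flight L = W.
Dynamic pressure q = 0.5 × 0.365 × 215² = 8436 Pa.
CL = 2W/(ρv²S) = 2×8.2306×10^5/(0.365×215²×320) = 0.3049.
CD = 0.025 + 0.0527 × 0.3049² = 0.0299.
L/D = CL/CD = 0.3049 / 0.0299 = 10.2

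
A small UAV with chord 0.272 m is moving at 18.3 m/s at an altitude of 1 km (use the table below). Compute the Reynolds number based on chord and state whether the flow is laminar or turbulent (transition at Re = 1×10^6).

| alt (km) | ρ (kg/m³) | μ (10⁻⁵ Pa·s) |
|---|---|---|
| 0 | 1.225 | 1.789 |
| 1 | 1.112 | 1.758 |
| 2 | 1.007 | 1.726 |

Re = 3.15×10^5 (laminar)

At 1 km, from the table: ρ = 1.112 kg/m³, μ = 1.758×10⁻⁵ Pa·s.
Re = ρ·v·c/μ = 1.112 × 18.3 × 0.272 / (1.758×10⁻⁵) = 3.15×10^5
Since 3.15×10^5 < 1×10^6, the flow is laminar.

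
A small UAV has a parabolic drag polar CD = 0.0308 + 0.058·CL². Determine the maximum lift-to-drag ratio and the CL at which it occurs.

(L/D)max = 11.8, at CL = 0.729

For CD = CD0 + K·CL², (L/D)max occurs at CL* = √(CD0/K) and equals 1/(2√(K·CD0)).
(L/D)max = 1/(2√(0.058 × 0.0308)) = 1/(2 × 0.04227) = 11.8
CL* = √(0.0308/0.058) = 0.729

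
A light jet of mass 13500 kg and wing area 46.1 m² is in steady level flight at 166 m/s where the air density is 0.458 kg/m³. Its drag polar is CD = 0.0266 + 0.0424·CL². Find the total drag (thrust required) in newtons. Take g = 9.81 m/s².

Weight W = mg = 13500 × 9.81 = 1.3244×10^5 N; in level flight L = W.
Dynamic pressure q = 0.5 × 0.458 × 166² = 6310 Pa.
CL = 2W/(ρv²S) = 2×1.3244×10^5/(0.458×166²×46.1) = 0.4553.
CD = 0.0266 + 0.0424 × 0.4553² = 0.03539.
D = q·S·CD = 6310 × 46.1 × 0.03539 = 10290 N

D = 10300 N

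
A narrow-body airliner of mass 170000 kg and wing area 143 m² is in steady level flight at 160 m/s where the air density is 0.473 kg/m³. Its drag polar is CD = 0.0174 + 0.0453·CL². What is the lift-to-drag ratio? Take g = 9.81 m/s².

Weight W = mg = 170000 × 9.81 = 1.6677×10^6 N; in level flight L = W.
Dynamic pressure q = 0.5 × 0.473 × 160² = 6054 Pa.
CL = W/(q·S) = 1.6677×10^6 / (6054 × 143) = 1.926.
CD = 0.0174 + 0.0453 × 1.926² = 0.1855.
L/D = CL/CD = 1.926 / 0.1855 = 10.4

L/D = 10.4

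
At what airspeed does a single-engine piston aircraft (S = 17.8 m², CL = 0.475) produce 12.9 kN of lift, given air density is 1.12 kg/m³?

L = ½ρv²S·CL ⇒ v = √(2L/(ρ·S·CL))
v = √(2 × 12900 / (1.12 × 17.8 × 0.475)) = √2725 = 52.2 m/s

v = 52.2 m/s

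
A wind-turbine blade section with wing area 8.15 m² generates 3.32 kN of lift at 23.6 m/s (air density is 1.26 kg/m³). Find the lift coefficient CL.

CL = 1.16

From L = ½ρv²S·CL, rearranging gives CL = 2L/(ρv²S).
CL = 2 × 3320 / (1.26 × 23.6² × 8.15) = 1.16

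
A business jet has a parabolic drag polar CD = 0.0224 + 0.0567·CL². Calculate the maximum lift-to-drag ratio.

For CD = CD0 + K·CL², (L/D)max occurs at CL* = √(CD0/K) and equals 1/(2√(K·CD0)).
(L/D)max = 1/(2√(0.0567 × 0.0224)) = 1/(2 × 0.03564) = 14

(L/D)max = 14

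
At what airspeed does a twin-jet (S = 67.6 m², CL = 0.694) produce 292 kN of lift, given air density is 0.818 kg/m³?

v = 123 m/s

L = ½ρv²S·CL ⇒ v = √(2L/(ρ·S·CL))
v = √(2 × 2.92×10^5 / (0.818 × 67.6 × 0.694)) = √15220 = 123 m/s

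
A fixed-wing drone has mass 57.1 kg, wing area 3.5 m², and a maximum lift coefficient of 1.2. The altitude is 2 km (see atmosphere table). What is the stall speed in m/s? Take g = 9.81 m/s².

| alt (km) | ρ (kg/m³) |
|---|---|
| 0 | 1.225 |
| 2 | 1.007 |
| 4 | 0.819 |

At 2 km, from the table: ρ = 1.007 kg/m³.
Weight W = mg = 57.1 × 9.81 = 560.2 N.
V_stall = √(2W/(ρ·S·CL,max)) = √(2 × 560.2 / (1.007 × 3.5 × 1.2))
V_stall = √264.9 = 16.3 m/s

V_stall = 16.3 m/s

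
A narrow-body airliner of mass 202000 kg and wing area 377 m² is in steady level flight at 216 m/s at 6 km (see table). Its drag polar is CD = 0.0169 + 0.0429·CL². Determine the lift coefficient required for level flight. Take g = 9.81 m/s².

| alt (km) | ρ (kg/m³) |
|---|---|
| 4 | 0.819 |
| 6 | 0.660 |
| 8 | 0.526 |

At 6 km, from the table: ρ = 0.660 kg/m³.
Weight W = mg = 202000 × 9.81 = 1.9816×10^6 N; in level flight L = W.
Dynamic pressure q = 0.5 × 0.66 × 216² = 15400 Pa.
Required CL = L/(qS) = 1.9816×10^6/(15400·377) = 0.3414.

CL = 0.341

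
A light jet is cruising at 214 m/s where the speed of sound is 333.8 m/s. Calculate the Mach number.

M = 0.641

M = v/a = 214 / 333.8 = 0.641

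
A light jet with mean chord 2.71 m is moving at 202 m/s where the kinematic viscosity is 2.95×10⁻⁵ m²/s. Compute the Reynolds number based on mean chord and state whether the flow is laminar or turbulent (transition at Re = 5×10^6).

Re = 1.86×10^7 (turbulent)

Re = v·c/ν = 202 × 2.71 / (2.95×10⁻⁵) = 1.86×10^7
Since 1.86×10^7 > 5×10^6, the flow is turbulent.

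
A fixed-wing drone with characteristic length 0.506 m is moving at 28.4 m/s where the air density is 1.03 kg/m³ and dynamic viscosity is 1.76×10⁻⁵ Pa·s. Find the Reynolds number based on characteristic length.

Re = 8.41×10^5

Re = ρ·v·c/μ = 1.03 × 28.4 × 0.506 / (1.76×10⁻⁵) = 8.41×10^5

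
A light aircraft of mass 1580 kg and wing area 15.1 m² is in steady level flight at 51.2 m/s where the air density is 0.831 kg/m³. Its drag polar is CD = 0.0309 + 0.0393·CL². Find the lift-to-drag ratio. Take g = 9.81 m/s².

In steady level flight, lift balances weight: W = mg = 1580 × 9.81 = 15500 N.
Dynamic pressure q = 0.5 × 0.831 × 51.2² = 1089 Pa.
Required CL = L/(qS) = 15500/(1089·15.1) = 0.9424.
CD = 0.0309 + 0.0393 × 0.9424² = 0.0658.
L/D = CL/CD = 0.9424 / 0.0658 = 14.3

L/D = 14.3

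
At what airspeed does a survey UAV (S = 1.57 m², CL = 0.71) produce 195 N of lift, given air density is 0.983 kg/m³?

L = ½ρv²S·CL ⇒ v = √(2L/(ρ·S·CL))
v = √(2 × 195 / (0.983 × 1.57 × 0.71)) = √355.9 = 18.9 m/s

v = 18.9 m/s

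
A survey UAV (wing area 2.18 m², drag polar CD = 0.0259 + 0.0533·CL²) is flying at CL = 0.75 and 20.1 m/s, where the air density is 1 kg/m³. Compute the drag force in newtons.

CD = 0.0259 + 0.0533 × 0.75² = 0.05588
D = ½ρv²S·CD = ½ × 1 × 20.1² × 2.18 × 0.05588 = 24.6 N

D = 24.6 N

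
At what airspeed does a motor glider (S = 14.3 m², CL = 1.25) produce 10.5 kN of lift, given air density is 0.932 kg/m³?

v = 35.5 m/s

L = ½ρv²S·CL ⇒ v = √(2L/(ρ·S·CL))
v = √(2 × 10500 / (0.932 × 14.3 × 1.25)) = √1261 = 35.5 m/s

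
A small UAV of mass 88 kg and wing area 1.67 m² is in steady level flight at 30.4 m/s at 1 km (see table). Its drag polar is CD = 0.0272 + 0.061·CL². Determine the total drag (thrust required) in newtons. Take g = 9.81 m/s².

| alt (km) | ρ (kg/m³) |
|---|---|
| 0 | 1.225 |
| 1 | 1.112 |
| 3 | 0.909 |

At 1 km, from the table: ρ = 1.112 kg/m³.
In steady level flight, lift balances weight: W = mg = 88 × 9.81 = 863.28 N.
q = ½ρv² = ½ × 1.112 × 30.4² = 513.8 Pa.
CL = W/(q·S) = 863.28 / (513.8 × 1.67) = 1.006.
CD = 0.0272 + 0.061 × 1.006² = 0.08894.
D = q·S·CD = 513.8 × 1.67 × 0.08894 = 76.32 N

D = 76.3 N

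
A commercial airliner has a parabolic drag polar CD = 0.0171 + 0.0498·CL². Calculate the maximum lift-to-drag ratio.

For CD = CD0 + K·CL², (L/D)max occurs at CL* = √(CD0/K) and equals 1/(2√(K·CD0)).
(L/D)max = 1/(2√(0.0498 × 0.0171)) = 1/(2 × 0.02918) = 17.1

(L/D)max = 17.1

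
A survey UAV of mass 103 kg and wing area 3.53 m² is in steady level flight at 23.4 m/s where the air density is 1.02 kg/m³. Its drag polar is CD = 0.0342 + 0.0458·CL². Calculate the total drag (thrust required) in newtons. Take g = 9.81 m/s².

D = 81.1 N

In steady level flight, lift balances weight: W = mg = 103 × 9.81 = 1010.4 N.
q = ½ρv² = ½ × 1.02 × 23.4² = 279.3 Pa.
Required CL = L/(qS) = 1010.4/(279.3·3.53) = 1.025.
CD = 0.0342 + 0.0458 × 1.025² = 0.08232.
D = q·S·CD = 279.3 × 3.53 × 0.08232 = 81.15 N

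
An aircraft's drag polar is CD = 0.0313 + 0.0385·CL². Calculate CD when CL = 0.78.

CD = 0.0547

CD = 0.0313 + 0.0385 × 0.78² = 0.0313 + 0.02342 = 0.0547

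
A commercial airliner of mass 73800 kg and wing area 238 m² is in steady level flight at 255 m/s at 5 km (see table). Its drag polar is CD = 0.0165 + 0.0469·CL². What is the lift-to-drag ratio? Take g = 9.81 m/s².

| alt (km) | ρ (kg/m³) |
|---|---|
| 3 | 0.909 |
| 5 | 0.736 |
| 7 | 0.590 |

At 5 km, from the table: ρ = 0.736 kg/m³.
Weight W = mg = 73800 × 9.81 = 7.2398×10^5 N; in level flight L = W.
Dynamic pressure q = 0.5 × 0.736 × 255² = 23930 Pa.
CL = 2W/(ρv²S) = 2×7.2398×10^5/(0.736×255²×238) = 0.1271.
CD = 0.0165 + 0.0469 × 0.1271² = 0.01726.
L/D = CL/CD = 0.1271 / 0.01726 = 7.37

L/D = 7.37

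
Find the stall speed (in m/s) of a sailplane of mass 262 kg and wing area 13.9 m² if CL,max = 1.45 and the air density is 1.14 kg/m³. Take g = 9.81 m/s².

Weight W = mg = 262 × 9.81 = 2570 N.
V_stall = √(2W/(ρ·S·CL,max)) = √(2 × 2570 / (1.14 × 13.9 × 1.45))
V_stall = √223.7 = 15 m/s

V_stall = 15 m/s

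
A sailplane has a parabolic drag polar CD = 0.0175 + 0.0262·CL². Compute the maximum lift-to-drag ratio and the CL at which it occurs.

(L/D)max = 23.4, at CL = 0.817

For CD = CD0 + K·CL², (L/D)max occurs at CL* = √(CD0/K) and equals 1/(2√(K·CD0)).
(L/D)max = 1/(2√(0.0262 × 0.0175)) = 1/(2 × 0.02141) = 23.4
CL* = √(0.0175/0.0262) = 0.817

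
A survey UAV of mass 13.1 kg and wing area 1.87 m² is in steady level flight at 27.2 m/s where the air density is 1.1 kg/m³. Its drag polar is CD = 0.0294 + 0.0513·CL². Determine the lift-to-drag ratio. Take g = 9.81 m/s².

L/D = 5.47

In steady level flight, lift balances weight: W = mg = 13.1 × 9.81 = 128.51 N.
Dynamic pressure q = 0.5 × 1.1 × 27.2² = 406.9 Pa.
Required CL = L/(qS) = 128.51/(406.9·1.87) = 0.1689.
CD = 0.0294 + 0.0513 × 0.1689² = 0.03086.
L/D = CL/CD = 0.1689 / 0.03086 = 5.47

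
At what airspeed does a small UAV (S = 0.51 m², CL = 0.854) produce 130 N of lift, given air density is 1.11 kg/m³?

v = 23.2 m/s

L = ½ρv²S·CL ⇒ v = √(2L/(ρ·S·CL))
v = √(2 × 130 / (1.11 × 0.51 × 0.854)) = √537.8 = 23.2 m/s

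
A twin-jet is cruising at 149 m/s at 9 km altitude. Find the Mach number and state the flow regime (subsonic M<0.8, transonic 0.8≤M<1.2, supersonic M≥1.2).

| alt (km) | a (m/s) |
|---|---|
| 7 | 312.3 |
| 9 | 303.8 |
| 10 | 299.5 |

At 9 km, from the table: a = 303.8 m/s.
M = v/a = 149 / 303.8 = 0.49
M = 0.49 → subsonic.

M = 0.49 (subsonic)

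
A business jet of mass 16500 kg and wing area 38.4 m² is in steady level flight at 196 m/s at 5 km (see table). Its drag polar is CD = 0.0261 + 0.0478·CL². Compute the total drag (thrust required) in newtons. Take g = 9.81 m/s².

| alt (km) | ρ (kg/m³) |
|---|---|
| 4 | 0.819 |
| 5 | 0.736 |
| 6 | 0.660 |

D = 16500 N

At 5 km, from the table: ρ = 0.736 kg/m³.
Weight W = mg = 16500 × 9.81 = 1.6186×10^5 N; in level flight L = W.
q = ½ρv² = ½ × 0.736 × 196² = 14140 Pa.
CL = 2W/(ρv²S) = 2×1.6186×10^5/(0.736×196²×38.4) = 0.2982.
CD = 0.0261 + 0.0478 × 0.2982² = 0.03035.
D = q·S·CD = 14140 × 38.4 × 0.03035 = 16480 N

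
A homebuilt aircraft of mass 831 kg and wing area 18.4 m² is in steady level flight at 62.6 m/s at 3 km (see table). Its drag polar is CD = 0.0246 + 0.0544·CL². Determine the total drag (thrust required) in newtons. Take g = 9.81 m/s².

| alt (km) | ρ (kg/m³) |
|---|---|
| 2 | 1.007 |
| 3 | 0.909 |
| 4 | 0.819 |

At 3 km, from the table: ρ = 0.909 kg/m³.
In steady level flight, lift balances weight: W = mg = 831 × 9.81 = 8152.1 N.
q = ½ρv² = ½ × 0.909 × 62.6² = 1781 Pa.
CL = 2W/(ρv²S) = 2×8152.1/(0.909×62.6²×18.4) = 0.2488.
CD = 0.0246 + 0.0544 × 0.2488² = 0.02797.
D = q·S·CD = 1781 × 18.4 × 0.02797 = 916.5 N

D = 917 N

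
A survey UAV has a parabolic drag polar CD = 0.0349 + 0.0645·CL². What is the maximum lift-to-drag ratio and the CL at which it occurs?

For CD = CD0 + K·CL², (L/D)max occurs at CL* = √(CD0/K) and equals 1/(2√(K·CD0)).
(L/D)max = 1/(2√(0.0645 × 0.0349)) = 1/(2 × 0.04745) = 10.5
CL* = √(0.0349/0.0645) = 0.736

(L/D)max = 10.5, at CL = 0.736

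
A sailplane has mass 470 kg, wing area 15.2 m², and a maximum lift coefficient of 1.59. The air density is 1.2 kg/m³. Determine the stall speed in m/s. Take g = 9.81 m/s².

V_stall = 17.8 m/s

At stall, lift equals weight: L = W = m·g = 470 × 9.81 = 4611 N.
From L = ½ρV²S·CL,max = W: V_stall = √(2W/(ρSCL,max)) = √(2·4611/(1.2·15.2·1.59))
V_stall = √318 = 17.8 m/s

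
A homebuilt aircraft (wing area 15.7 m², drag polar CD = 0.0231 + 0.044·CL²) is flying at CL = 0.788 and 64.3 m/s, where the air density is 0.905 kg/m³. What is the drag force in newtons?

CD = 0.0231 + 0.044 × 0.788² = 0.05042
D = ½ρv²S·CD = ½ × 0.905 × 64.3² × 15.7 × 0.05042 = 1480 N

D = 1480 N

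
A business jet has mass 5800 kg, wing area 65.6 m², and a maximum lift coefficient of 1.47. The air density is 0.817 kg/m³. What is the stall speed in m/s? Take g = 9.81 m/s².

V_stall = 38 m/s

At stall, lift equals weight: L = W = m·g = 5800 × 9.81 = 56900 N.
V_stall = √(2W/(ρ·S·CL,max)) = √(2 × 56900 / (0.817 × 65.6 × 1.47))
V_stall = √1444 = 38 m/s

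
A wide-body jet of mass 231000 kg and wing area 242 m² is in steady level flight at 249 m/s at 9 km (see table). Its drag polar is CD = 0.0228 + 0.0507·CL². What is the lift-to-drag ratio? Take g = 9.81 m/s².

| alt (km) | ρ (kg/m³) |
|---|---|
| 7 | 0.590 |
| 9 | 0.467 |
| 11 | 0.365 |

L/D = 14.7

At 9 km, from the table: ρ = 0.467 kg/m³.
In steady level flight, lift balances weight: W = mg = 231000 × 9.81 = 2.2661×10^6 N.
Dynamic pressure q = 0.5 × 0.467 × 249² = 14480 Pa.
Required CL = L/(qS) = 2.2661×10^6/(14480·242) = 0.6468.
CD = 0.0228 + 0.0507 × 0.6468² = 0.04401.
L/D = CL/CD = 0.6468 / 0.04401 = 14.7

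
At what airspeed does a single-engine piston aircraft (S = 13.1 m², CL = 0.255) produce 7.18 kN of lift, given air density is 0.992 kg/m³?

v = 65.8 m/s

L = ½ρv²S·CL ⇒ v = √(2L/(ρ·S·CL))
v = √(2 × 7180 / (0.992 × 13.1 × 0.255)) = √4333 = 65.8 m/s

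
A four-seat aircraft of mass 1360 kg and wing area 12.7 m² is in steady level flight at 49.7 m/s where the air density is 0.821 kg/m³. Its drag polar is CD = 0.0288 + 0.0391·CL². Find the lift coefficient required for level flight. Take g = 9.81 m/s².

Weight W = mg = 1360 × 9.81 = 13342 N; in level flight L = W.
q = ½ρv² = ½ × 0.821 × 49.7² = 1014 Pa.
CL = 2W/(ρv²S) = 2×13342/(0.821×49.7²×12.7) = 1.036.

CL = 1.04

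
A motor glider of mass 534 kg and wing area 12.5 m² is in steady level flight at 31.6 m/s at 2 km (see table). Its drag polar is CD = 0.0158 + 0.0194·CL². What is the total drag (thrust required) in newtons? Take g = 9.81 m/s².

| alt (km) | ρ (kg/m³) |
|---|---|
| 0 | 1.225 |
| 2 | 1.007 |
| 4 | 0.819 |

At 2 km, from the table: ρ = 1.007 kg/m³.
Weight W = mg = 534 × 9.81 = 5238.5 N; in level flight L = W.
Dynamic pressure q = 0.5 × 1.007 × 31.6² = 502.8 Pa.
CL = W/(q·S) = 5238.5 / (502.8 × 12.5) = 0.8335.
CD = 0.0158 + 0.0194 × 0.8335² = 0.02928.
D = q·S·CD = 502.8 × 12.5 × 0.02928 = 184 N

D = 184 N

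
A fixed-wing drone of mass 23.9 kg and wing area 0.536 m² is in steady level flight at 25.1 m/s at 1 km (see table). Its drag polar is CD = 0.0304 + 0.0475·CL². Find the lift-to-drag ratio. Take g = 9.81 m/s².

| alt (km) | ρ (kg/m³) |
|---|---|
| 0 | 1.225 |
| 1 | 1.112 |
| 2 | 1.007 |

At 1 km, from the table: ρ = 1.112 kg/m³.
Weight W = mg = 23.9 × 9.81 = 234.46 N; in level flight L = W.
q = ½ρv² = ½ × 1.112 × 25.1² = 350.3 Pa.
Required CL = L/(qS) = 234.46/(350.3·0.536) = 1.249.
CD = 0.0304 + 0.0475 × 1.249² = 0.1045.
L/D = CL/CD = 1.249 / 0.1045 = 12

L/D = 12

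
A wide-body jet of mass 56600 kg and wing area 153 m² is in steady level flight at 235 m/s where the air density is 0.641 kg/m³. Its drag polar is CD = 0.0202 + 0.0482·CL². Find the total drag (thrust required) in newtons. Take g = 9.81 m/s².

Level flight ⇒ L = W = m·g = 56600 × 9.81 = 5.5525×10^5 N.
q = ½ρv² = ½ × 0.641 × 235² = 17700 Pa.
CL = W/(q·S) = 5.5525×10^5 / (17700 × 153) = 0.205.
CD = 0.0202 + 0.0482 × 0.205² = 0.02223.
D = q·S·CD = 17700 × 153 × 0.02223 = 60190 N

D = 60200 N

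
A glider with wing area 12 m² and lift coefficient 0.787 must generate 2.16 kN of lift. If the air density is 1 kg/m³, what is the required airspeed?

L = ½ρv²S·CL ⇒ v = √(2L/(ρ·S·CL))
v = √(2 × 2160 / (1 × 12 × 0.787)) = √457.4 = 21.4 m/s

v = 21.4 m/s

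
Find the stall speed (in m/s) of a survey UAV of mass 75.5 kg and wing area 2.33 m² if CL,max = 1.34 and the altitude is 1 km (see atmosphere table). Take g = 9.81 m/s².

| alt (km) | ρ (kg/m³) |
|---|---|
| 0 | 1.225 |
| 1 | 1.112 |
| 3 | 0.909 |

V_stall = 20.7 m/s

At 1 km, from the table: ρ = 1.112 kg/m³.
Stall occurs when L = W at CL,max. W = mg = 75.5 × 9.81 = 740.7 N.
From L = ½ρV²S·CL,max = W: V_stall = √(2W/(ρSCL,max)) = √(2·740.7/(1.112·2.33·1.34))
V_stall = √426.7 = 20.7 m/s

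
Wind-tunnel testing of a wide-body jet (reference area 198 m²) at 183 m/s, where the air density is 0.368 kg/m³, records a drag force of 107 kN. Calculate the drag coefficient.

CD = 0.0877

From D = ½ρv²S·CD, rearranging gives CD = 2D/(ρv²S).
CD = 2 × 1.07×10^5 / (0.368 × 183² × 198) = 0.0877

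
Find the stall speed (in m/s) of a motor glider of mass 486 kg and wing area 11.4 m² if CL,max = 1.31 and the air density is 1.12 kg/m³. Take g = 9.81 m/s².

V_stall = 23.9 m/s

Stall occurs when L = W at CL,max. W = mg = 486 × 9.81 = 4768 N.
From L = ½ρV²S·CL,max = W: V_stall = √(2W/(ρSCL,max)) = √(2·4768/(1.12·11.4·1.31))
V_stall = √570.1 = 23.9 m/s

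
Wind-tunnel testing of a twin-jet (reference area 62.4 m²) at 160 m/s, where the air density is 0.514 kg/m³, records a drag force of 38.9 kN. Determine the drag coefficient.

From D = ½ρv²S·CD, rearranging gives CD = 2D/(ρv²S).
CD = 2 × 38900 / (0.514 × 160² × 62.4) = 0.0948

CD = 0.0948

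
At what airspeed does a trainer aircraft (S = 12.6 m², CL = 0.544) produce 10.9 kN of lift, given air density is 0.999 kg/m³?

L = ½ρv²S·CL ⇒ v = √(2L/(ρ·S·CL))
v = √(2 × 10900 / (0.999 × 12.6 × 0.544)) = √3184 = 56.4 m/s

v = 56.4 m/s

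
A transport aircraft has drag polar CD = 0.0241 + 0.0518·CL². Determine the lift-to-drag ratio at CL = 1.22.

CD = 0.0241 + 0.0518 × 1.22² = 0.1012
L/D = CL/CD = 1.22 / 0.1012 = 12.1

L/D = 12.1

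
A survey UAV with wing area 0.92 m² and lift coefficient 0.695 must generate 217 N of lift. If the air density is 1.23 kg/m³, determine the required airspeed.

v = 23.5 m/s

L = ½ρv²S·CL ⇒ v = √(2L/(ρ·S·CL))
v = √(2 × 217 / (1.23 × 0.92 × 0.695)) = √551.8 = 23.5 m/s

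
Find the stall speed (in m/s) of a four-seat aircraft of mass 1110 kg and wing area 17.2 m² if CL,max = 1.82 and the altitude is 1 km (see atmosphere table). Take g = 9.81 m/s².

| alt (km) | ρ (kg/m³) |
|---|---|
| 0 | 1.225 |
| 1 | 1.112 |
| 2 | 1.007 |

V_stall = 25 m/s

At 1 km, from the table: ρ = 1.112 kg/m³.
Weight W = mg = 1110 × 9.81 = 10890 N.
From L = ½ρV²S·CL,max = W: V_stall = √(2W/(ρSCL,max)) = √(2·10890/(1.112·17.2·1.82))
V_stall = √625.6 = 25 m/s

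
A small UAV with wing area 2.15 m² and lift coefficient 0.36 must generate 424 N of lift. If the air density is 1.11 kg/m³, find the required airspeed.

L = ½ρv²S·CL ⇒ v = √(2L/(ρ·S·CL))
v = √(2 × 424 / (1.11 × 2.15 × 0.36)) = √987 = 31.4 m/s

v = 31.4 m/s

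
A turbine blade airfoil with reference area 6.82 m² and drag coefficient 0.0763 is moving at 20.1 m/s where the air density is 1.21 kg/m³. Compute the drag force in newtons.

D = ½ρv²S·CD = ½ × 1.21 × 20.1² × 6.82 × 0.0763 = 127 N

D = 127 N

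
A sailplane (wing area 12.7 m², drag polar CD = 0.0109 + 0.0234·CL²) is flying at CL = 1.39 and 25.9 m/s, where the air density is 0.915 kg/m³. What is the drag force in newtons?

CD = 0.0109 + 0.0234 × 1.39² = 0.05611
D = ½ρv²S·CD = ½ × 0.915 × 25.9² × 12.7 × 0.05611 = 219 N

D = 219 N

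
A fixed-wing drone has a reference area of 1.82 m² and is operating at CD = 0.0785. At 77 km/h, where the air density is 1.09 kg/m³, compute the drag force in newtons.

Convert speed: v = 77 km/h ÷ 3.6 = 21.39 m/s.
Dynamic pressure q = ½ρv² = ½ × 1.09 × 21.39² = 249.3 Pa.
D = q·S·CD = 249.3 × 1.82 × 0.0785 = 35.6 N

D = 35.6 N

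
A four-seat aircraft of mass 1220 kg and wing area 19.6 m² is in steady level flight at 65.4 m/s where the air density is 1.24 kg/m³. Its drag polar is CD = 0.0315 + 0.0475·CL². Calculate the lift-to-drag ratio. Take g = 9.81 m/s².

L/D = 6.77

Level flight ⇒ L = W = m·g = 1220 × 9.81 = 11968 N.
Dynamic pressure q = 0.5 × 1.24 × 65.4² = 2652 Pa.
CL = 2W/(ρv²S) = 2×11968/(1.24×65.4²×19.6) = 0.2303.
CD = 0.0315 + 0.0475 × 0.2303² = 0.03402.
L/D = CL/CD = 0.2303 / 0.03402 = 6.77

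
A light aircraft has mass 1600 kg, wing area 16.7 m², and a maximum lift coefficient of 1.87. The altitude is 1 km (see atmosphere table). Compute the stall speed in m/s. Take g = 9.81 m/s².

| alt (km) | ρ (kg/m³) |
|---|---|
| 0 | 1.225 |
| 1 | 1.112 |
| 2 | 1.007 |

V_stall = 30.1 m/s

At 1 km, from the table: ρ = 1.112 kg/m³.
Weight W = mg = 1600 × 9.81 = 15700 N.
From L = ½ρV²S·CL,max = W: V_stall = √(2W/(ρSCL,max)) = √(2·15700/(1.112·16.7·1.87))
V_stall = √904 = 30.1 m/s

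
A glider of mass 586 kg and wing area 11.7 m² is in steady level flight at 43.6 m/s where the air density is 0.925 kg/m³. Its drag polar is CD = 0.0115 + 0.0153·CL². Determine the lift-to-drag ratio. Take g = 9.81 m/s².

L/D = 34.3

Level flight ⇒ L = W = m·g = 586 × 9.81 = 5748.7 N.
q = ½ρv² = ½ × 0.925 × 43.6² = 879.2 Pa.
CL = 2W/(ρv²S) = 2×5748.7/(0.925×43.6²×11.7) = 0.5589.
CD = 0.0115 + 0.0153 × 0.5589² = 0.01628.
L/D = CL/CD = 0.5589 / 0.01628 = 34.3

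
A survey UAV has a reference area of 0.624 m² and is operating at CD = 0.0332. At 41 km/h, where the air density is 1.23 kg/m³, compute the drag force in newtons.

D = 1.65 N

Convert speed: v = 41 km/h ÷ 3.6 = 11.39 m/s.
D = ½ρv²S·CD = ½ × 1.23 × 11.39² × 0.624 × 0.0332 = 1.65 N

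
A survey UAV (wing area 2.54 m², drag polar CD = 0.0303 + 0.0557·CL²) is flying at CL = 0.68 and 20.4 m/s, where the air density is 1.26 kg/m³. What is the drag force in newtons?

D = 37.3 N

CD = 0.0303 + 0.0557 × 0.68² = 0.05606
D = ½ρv²S·CD = ½ × 1.26 × 20.4² × 2.54 × 0.05606 = 37.3 N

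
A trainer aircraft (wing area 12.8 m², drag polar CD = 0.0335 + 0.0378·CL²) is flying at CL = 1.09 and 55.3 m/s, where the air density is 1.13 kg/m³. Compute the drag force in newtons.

D = 1730 N

CD = 0.0335 + 0.0378 × 1.09² = 0.07841
D = ½ρv²S·CD = ½ × 1.13 × 55.3² × 12.8 × 0.07841 = 1730 N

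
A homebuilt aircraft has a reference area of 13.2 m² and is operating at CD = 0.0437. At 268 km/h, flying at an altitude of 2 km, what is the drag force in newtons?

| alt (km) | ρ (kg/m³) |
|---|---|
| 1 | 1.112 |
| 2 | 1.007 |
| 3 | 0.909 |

D = 1610 N

At 2 km, from the table: ρ = 1.007 kg/m³.
Convert speed: v = 268 km/h ÷ 3.6 = 74.44 m/s.
D = ½ρv²S·CD = ½ × 1.007 × 74.44² × 13.2 × 0.0437 = 1610 N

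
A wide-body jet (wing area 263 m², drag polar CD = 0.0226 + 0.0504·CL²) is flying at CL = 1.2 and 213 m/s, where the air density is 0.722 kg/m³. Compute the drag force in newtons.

CD = 0.0226 + 0.0504 × 1.2² = 0.09518
D = ½ρv²S·CD = ½ × 0.722 × 213² × 263 × 0.09518 = 4.1×10^5 N

D = 4.1×10^5 N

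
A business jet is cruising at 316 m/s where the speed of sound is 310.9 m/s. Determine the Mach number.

M = v/a = 316 / 310.9 = 1.02

M = 1.02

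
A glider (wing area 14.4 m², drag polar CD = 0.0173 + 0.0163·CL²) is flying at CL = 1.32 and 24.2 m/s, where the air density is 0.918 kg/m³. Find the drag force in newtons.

D = 177 N

CD = 0.0173 + 0.0163 × 1.32² = 0.0457
D = ½ρv²S·CD = ½ × 0.918 × 24.2² × 14.4 × 0.0457 = 177 N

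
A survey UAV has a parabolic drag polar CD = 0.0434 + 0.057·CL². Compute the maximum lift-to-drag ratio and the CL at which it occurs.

For CD = CD0 + K·CL², (L/D)max occurs at CL* = √(CD0/K) and equals 1/(2√(K·CD0)).
(L/D)max = 1/(2√(0.057 × 0.0434)) = 1/(2 × 0.04974) = 10.1
CL* = √(0.0434/0.057) = 0.873

(L/D)max = 10.1, at CL = 0.873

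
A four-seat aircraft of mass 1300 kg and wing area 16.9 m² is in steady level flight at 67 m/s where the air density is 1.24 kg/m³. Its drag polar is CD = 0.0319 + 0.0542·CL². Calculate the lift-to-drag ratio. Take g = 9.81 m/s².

In steady level flight, lift balances weight: W = mg = 1300 × 9.81 = 12753 N.
Dynamic pressure q = 0.5 × 1.24 × 67² = 2783 Pa.
CL = W/(q·S) = 12753 / (2783 × 16.9) = 0.2711.
CD = 0.0319 + 0.0542 × 0.2711² = 0.03588.
L/D = CL/CD = 0.2711 / 0.03588 = 7.56

L/D = 7.56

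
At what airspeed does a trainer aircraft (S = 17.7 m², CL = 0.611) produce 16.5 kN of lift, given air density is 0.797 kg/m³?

L = ½ρv²S·CL ⇒ v = √(2L/(ρ·S·CL))
v = √(2 × 16500 / (0.797 × 17.7 × 0.611)) = √3829 = 61.9 m/s

v = 61.9 m/s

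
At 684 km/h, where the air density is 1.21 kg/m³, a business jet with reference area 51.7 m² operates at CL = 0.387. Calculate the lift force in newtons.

Convert speed: v = 684 km/h ÷ 3.6 = 190 m/s.
Dynamic pressure q = ½ρv² = ½ × 1.21 × 190² = 21840 Pa.
L = q·S·CL = 21840 × 51.7 × 0.387 = 4.37×10^5 N ≈ 437 kN

L = 4.37×10^5 N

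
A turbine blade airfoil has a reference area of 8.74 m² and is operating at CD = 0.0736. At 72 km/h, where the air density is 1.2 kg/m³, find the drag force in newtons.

D = 154 N

Convert speed: v = 72 km/h ÷ 3.6 = 20 m/s.
D = ½ρv²S·CD = ½ × 1.2 × 20² × 8.74 × 0.0736 = 154 N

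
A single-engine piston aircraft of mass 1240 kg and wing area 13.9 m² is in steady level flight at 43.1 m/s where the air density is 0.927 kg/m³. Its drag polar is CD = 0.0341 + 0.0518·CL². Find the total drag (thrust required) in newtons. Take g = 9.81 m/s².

In steady level flight, lift balances weight: W = mg = 1240 × 9.81 = 12164 N.
Dynamic pressure q = 0.5 × 0.927 × 43.1² = 861 Pa.
Required CL = L/(qS) = 12164/(861·13.9) = 1.016.
CD = 0.0341 + 0.0518 × 1.016² = 0.08761.
D = q·S·CD = 861 × 13.9 × 0.08761 = 1049 N

D = 1050 N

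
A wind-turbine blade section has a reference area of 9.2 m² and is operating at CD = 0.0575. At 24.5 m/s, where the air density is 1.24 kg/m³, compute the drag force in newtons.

D = 197 N

D = ½ρv²S·CD = ½ × 1.24 × 24.5² × 9.2 × 0.0575 = 197 N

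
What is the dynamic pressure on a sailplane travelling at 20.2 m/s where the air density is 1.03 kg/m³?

q = ½ρv² = ½ × 1.03 × 20.2² = 210 Pa

q = 210 Pa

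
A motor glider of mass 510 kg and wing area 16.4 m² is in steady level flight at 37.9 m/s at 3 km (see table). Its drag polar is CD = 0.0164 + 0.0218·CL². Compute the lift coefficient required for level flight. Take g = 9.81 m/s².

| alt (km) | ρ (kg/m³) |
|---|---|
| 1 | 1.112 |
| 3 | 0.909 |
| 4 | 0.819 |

CL = 0.467

At 3 km, from the table: ρ = 0.909 kg/m³.
Weight W = mg = 510 × 9.81 = 5003.1 N; in level flight L = W.
q = ½ρv² = ½ × 0.909 × 37.9² = 652.8 Pa.
Required CL = L/(qS) = 5003.1/(652.8·16.4) = 0.4673.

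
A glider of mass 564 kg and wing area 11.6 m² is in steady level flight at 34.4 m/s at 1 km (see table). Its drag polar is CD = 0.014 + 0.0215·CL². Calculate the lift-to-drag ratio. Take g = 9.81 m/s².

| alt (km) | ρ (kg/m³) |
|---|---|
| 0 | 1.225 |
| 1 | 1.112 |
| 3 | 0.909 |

At 1 km, from the table: ρ = 1.112 kg/m³.
Weight W = mg = 564 × 9.81 = 5532.8 N; in level flight L = W.
q = ½ρv² = ½ × 1.112 × 34.4² = 657.9 Pa.
CL = W/(q·S) = 5532.8 / (657.9 × 11.6) = 0.7249.
CD = 0.014 + 0.0215 × 0.7249² = 0.0253.
L/D = CL/CD = 0.7249 / 0.0253 = 28.7

L/D = 28.7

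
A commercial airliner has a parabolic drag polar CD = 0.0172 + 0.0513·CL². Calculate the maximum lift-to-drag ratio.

(L/D)max = 16.8

For CD = CD0 + K·CL², (L/D)max occurs at CL* = √(CD0/K) and equals 1/(2√(K·CD0)).
(L/D)max = 1/(2√(0.0513 × 0.0172)) = 1/(2 × 0.0297) = 16.8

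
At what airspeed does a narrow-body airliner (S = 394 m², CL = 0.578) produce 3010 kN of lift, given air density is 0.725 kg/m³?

L = ½ρv²S·CL ⇒ v = √(2L/(ρ·S·CL))
v = √(2 × 3.01×10^6 / (0.725 × 394 × 0.578)) = √36460 = 191 m/s

v = 191 m/s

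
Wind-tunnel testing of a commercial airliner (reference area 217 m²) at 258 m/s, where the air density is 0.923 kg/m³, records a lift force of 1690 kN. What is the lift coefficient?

CL = 0.254

From L = ½ρv²S·CL, rearranging gives CL = 2L/(ρv²S).
CL = 2 × 1.69×10^6 / (0.923 × 258² × 217) = 0.254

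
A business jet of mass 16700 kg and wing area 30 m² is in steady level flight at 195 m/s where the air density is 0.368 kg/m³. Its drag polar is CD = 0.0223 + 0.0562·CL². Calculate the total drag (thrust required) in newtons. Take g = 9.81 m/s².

In steady level flight, lift balances weight: W = mg = 16700 × 9.81 = 1.6383×10^5 N.
Dynamic pressure q = 0.5 × 0.368 × 195² = 6997 Pa.
Required CL = L/(qS) = 1.6383×10^5/(6997·30) = 0.7805.
CD = 0.0223 + 0.0562 × 0.7805² = 0.05654.
D = q·S·CD = 6997 × 30 × 0.05654 = 11870 N

D = 11900 N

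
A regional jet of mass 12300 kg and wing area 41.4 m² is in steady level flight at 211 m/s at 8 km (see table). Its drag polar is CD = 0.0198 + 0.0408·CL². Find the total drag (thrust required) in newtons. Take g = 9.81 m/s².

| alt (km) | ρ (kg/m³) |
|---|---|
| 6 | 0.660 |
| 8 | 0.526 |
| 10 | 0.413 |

D = 10800 N

At 8 km, from the table: ρ = 0.526 kg/m³.
Level flight ⇒ L = W = m·g = 12300 × 9.81 = 1.2066×10^5 N.
Dynamic pressure q = 0.5 × 0.526 × 211² = 11710 Pa.
CL = W/(q·S) = 1.2066×10^5 / (11710 × 41.4) = 0.2489.
CD = 0.0198 + 0.0408 × 0.2489² = 0.02233.
D = q·S·CD = 11710 × 41.4 × 0.02233 = 10820 N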